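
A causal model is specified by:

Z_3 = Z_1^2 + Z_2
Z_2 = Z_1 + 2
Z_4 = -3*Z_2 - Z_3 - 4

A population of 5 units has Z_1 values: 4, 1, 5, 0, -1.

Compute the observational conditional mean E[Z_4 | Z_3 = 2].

-10.5

E[Z_4|Z_3=2] averages over only the 2 units with Z_3=2 (Z_1 = 0, -1): Z_4 = -12, -9, mean -10.5.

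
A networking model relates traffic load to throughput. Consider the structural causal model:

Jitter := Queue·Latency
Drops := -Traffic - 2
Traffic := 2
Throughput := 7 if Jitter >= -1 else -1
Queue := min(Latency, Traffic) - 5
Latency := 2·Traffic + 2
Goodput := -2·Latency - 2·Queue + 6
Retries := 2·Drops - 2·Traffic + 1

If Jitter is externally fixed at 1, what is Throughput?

Intervening sets Jitter = 1 and removes its equation (Jitter := Queue·Latency).
Throughput = 7 if Jitter >= -1 else -1  [with Jitter=1]  = 7

7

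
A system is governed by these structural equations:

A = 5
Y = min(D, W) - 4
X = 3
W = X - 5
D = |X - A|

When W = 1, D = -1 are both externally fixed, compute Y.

The joint intervention fixes W = 1, D = -1, removing each variable's own equation.
Y = min(D, W) - 4  [with D=-1, W=1]  = -5

-5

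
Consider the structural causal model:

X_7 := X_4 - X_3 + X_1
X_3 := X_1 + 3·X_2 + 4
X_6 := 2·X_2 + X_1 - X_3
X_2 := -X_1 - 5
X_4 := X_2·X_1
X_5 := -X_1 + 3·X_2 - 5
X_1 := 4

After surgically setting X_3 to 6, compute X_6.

The intervention breaks the incoming arrows to X_3: X_3 := X_1 + 3·X_2 + 4 no longer applies, and X_3 = 6.
X_2 = -X_1 - 5  [with X_1=4]  = -9
X_6 = 2·X_2 + X_1 - X_3  [with X_2=-9, X_1=4, X_3=6]  = -20

-20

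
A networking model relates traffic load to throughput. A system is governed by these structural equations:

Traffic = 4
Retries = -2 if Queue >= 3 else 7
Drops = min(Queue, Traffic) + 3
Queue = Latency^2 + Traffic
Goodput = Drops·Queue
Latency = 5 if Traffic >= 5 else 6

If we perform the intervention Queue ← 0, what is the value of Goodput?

0

The intervention breaks the incoming arrows to Queue: Queue = Latency^2 + Traffic no longer applies, and Queue = 0.
Drops = min(Queue, Traffic) + 3  [with Queue=0, Traffic=4]  = 3
Goodput = Drops·Queue  [with Drops=3, Queue=0]  = 0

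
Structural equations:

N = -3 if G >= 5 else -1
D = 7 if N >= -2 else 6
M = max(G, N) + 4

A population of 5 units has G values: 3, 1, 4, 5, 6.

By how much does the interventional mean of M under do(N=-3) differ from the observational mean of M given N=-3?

do(N=-3) breaks N's dependence on G. With N=-3 fixed, M across the units is 7, 5, 8, 9, 10, mean 7.8.
Observing N=-3 restricts to units where N's equation naturally yields -3: G ∈ {5, 6}. In that subpopulation M = 9, 10, mean 9.5.
Difference = 7.8 − 9.5 = -1.7.

-1.7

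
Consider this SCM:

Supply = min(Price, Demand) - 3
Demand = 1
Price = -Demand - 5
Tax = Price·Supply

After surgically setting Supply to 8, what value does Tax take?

The intervention breaks the incoming arrows to Supply: Supply = min(Price, Demand) - 3 no longer applies, and Supply = 8.
Price = -Demand - 5  [with Demand=1]  = -6
Tax = Price·Supply  [with Price=-6, Supply=8]  = -48

-48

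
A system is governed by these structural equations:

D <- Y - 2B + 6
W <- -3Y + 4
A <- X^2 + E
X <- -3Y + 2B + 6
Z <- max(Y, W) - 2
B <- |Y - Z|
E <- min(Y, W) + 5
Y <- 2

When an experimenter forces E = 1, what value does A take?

17

do(E=1) replaces the equation E <- min(Y, W) + 5 with the constant E = 1.
W = -3Y + 4  [with Y=2]  = -2
Z = max(Y, W) - 2  [with Y=2, W=-2]  = 0
B = |Y - Z|  [with Y=2, Z=0]  = 2
X = -3Y + 2B + 6  [with Y=2, B=2]  = 4
A = X^2 + E  [with X=4, E=1]  = 17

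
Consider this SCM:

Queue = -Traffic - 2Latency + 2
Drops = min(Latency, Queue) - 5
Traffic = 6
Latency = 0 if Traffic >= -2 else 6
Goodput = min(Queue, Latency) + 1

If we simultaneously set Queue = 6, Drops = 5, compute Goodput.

1

Setting Queue = 6, Drops = 5 by intervention discards those variables' equations.
Latency = 0 if Traffic >= -2 else 6  [with Traffic=6]  = 0
Goodput = min(Queue, Latency) + 1  [with Queue=6, Latency=0]  = 1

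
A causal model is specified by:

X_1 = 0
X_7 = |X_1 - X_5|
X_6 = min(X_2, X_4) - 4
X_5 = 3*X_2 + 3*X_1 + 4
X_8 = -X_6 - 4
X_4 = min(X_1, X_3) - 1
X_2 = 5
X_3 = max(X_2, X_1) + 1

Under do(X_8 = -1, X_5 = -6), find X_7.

Under do(X_8 = -1, X_5 = -6), each intervened variable's structural equation is replaced by its fixed value.
X_7 = |X_1 - X_5|  [with X_1=0, X_5=-6]  = 6

6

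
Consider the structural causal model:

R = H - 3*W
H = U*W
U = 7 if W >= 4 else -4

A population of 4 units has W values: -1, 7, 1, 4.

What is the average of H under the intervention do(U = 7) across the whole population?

19.25

The intervention sets U=7 in all 4 units regardless of W. Recomputing H per unit gives -7, 49, 7, 28; average 19.25.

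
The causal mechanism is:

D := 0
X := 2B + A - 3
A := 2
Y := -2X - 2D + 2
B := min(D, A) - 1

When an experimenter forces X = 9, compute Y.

Intervening sets X = 9 and removes its equation (X := 2B + A - 3).
Y = -2X - 2D + 2  [with X=9, D=0]  = -16

-16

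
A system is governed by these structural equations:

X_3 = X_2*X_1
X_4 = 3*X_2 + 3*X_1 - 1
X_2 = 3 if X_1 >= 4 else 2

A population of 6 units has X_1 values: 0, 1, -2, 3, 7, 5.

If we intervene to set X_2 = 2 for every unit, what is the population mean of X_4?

12

Every unit gets X_2=2 under the intervention. X_4 values become 5, 8, -1, 14, 26, 20; E[X_4|do(X_2=2)] = 12.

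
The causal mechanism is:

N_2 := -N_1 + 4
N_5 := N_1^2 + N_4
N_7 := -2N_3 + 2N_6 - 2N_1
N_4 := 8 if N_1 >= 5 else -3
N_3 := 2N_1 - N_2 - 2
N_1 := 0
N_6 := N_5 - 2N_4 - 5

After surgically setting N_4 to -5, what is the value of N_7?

The intervention breaks the incoming arrows to N_4: N_4 := 8 if N_1 >= 5 else -3 no longer applies, and N_4 = -5.
N_2 = -N_1 + 4  [with N_1=0]  = 4
N_3 = 2N_1 - N_2 - 2  [with N_1=0, N_2=4]  = -6
N_5 = N_1^2 + N_4  [with N_1=0, N_4=-5]  = -5
N_6 = N_5 - 2N_4 - 5  [with N_5=-5, N_4=-5]  = 0
N_7 = -2N_3 + 2N_6 - 2N_1  [with N_3=-6, N_6=0, N_1=0]  = 12

12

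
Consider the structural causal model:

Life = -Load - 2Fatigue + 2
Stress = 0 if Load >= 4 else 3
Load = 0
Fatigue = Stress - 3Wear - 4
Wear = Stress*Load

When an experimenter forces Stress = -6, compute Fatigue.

Under do(Stress=-6), the mechanism Stress = 0 if Load >= 4 else 3 is discarded; Stress is fixed at -6.
Wear = Stress*Load  [with Stress=-6, Load=0]  = 0
Fatigue = Stress - 3Wear - 4  [with Stress=-6, Wear=0]  = -10

-10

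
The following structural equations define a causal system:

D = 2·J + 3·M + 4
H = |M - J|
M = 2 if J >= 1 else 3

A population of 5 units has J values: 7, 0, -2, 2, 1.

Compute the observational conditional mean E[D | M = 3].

Conditioning on M=3 selects the 2 unit(s) with J ∈ {0, -2}. Their D values: 13, 9. Mean = 11.

11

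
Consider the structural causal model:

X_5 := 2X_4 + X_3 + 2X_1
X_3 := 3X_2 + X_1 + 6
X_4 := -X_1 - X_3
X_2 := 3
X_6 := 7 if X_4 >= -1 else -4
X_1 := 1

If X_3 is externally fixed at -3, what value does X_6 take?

7

The intervention breaks the incoming arrows to X_3: X_3 := 3X_2 + X_1 + 6 no longer applies, and X_3 = -3.
X_4 = -X_1 - X_3  [with X_1=1, X_3=-3]  = 2
X_6 = 7 if X_4 >= -1 else -4  [with X_4=2]  = 7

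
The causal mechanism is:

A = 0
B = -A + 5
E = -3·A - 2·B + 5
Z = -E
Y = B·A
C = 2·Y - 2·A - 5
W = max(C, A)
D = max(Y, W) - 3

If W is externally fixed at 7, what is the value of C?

Intervening sets W = 7 and removes its equation (W = max(C, A)).
Since C is not a descendant of the intervened variable, it is unaffected.
B = -A + 5  [with A=0]  = 5
Y = B·A  [with B=5, A=0]  = 0
C = 2·Y - 2·A - 5  [with Y=0, A=0]  = -5

-5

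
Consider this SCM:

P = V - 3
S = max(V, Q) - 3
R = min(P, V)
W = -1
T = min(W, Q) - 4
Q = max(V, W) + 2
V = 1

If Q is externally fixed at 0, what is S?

-2

The intervention breaks the incoming arrows to Q: Q = max(V, W) + 2 no longer applies, and Q = 0.
S = max(V, Q) - 3  [with V=1, Q=0]  = -2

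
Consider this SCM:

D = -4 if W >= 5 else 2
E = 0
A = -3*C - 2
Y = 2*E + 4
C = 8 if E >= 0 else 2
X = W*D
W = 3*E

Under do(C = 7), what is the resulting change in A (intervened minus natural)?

3

Under do(C=7), the mechanism C = 8 if E >= 0 else 2 is discarded; C is fixed at 7.
A = -3*C - 2  [with C=7]  = -23
Without intervention: C = 8 if E >= 0 else 2  [with E=0]  = 8; A = -3*C - 2  [with C=8]  = -26.
Change = -23 − (-26) = 3.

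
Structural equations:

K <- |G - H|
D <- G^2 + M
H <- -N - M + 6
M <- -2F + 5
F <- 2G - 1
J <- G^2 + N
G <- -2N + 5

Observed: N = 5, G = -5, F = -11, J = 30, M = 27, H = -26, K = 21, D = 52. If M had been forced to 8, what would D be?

do(M=8) replaces the equation M <- -2F + 5 with the constant M = 8.
G = -2N + 5  [with N=5]  = -5
D = G^2 + M  [with G=-5, M=8]  = 33

33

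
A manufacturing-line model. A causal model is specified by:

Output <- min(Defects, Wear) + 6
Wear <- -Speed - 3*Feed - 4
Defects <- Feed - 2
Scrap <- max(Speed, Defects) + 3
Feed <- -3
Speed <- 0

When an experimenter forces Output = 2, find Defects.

-5

do(Output=2) replaces the equation Output <- min(Defects, Wear) + 6 with the constant Output = 2.
No directed path runs from Output to Defects, so Defects keeps its natural value.
Defects = Feed - 2  [with Feed=-3]  = -5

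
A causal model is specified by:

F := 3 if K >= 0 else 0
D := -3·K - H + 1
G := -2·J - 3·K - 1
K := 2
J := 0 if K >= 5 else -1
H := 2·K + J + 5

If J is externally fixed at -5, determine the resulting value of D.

-9

do(J=-5) replaces the equation J := 0 if K >= 5 else -1 with the constant J = -5.
H = 2·K + J + 5  [with K=2, J=-5]  = 4
D = -3·K - H + 1  [with K=2, H=4]  = -9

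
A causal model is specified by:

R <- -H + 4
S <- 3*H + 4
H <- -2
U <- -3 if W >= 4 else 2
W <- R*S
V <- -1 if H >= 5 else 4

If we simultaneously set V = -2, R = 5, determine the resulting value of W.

Under do(V = -2, R = 5), each intervened variable's structural equation is replaced by its fixed value.
S = 3*H + 4  [with H=-2]  = -2
W = R*S  [with R=5, S=-2]  = -10

-10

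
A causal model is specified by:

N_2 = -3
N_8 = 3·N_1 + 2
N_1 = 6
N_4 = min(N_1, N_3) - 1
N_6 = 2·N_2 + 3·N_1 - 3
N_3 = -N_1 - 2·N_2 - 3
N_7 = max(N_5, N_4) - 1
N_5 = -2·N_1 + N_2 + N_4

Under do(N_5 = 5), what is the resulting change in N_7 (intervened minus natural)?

9

Under do(N_5=5), the mechanism N_5 = -2·N_1 + N_2 + N_4 is discarded; N_5 is fixed at 5.
N_3 = -N_1 - 2·N_2 - 3  [with N_1=6, N_2=-3]  = -3
N_4 = min(N_1, N_3) - 1  [with N_1=6, N_3=-3]  = -4
N_7 = max(N_5, N_4) - 1  [with N_5=5, N_4=-4]  = 4
Without intervention: N_3 = -N_1 - 2·N_2 - 3  [with N_1=6, N_2=-3]  = -3; N_4 = min(N_1, N_3) - 1  [with N_1=6, N_3=-3]  = -4; N_5 = -2·N_1 + N_2 + N_4  [with N_1=6, N_2=-3, N_4=-4]  = -19; N_7 = max(N_5, N_4) - 1  [with N_5=-19, N_4=-4]  = -5.
Change = 4 − (-5) = 9.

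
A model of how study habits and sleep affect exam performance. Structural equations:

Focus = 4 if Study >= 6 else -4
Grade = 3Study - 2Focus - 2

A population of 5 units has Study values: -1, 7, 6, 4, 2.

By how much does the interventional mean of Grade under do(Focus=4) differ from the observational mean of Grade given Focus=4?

-8.7

do(Focus=4) breaks Focus's dependence on Study. With Focus=4 fixed, Grade across the units is -13, 11, 8, 2, -4, mean 0.8.
Observing Focus=4 restricts to units where Focus's equation naturally yields 4: Study ∈ {7, 6}. In that subpopulation Grade = 11, 8, mean 9.5.
Difference = 0.8 − 9.5 = -8.7.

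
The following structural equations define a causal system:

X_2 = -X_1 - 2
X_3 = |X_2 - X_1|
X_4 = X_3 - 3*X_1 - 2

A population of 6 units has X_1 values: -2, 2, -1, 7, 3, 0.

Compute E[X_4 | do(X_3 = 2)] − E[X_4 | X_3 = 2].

do(X_3=2) breaks X_3's dependence on X_1. With X_3=2 fixed, X_4 across the units is 6, -6, 3, -21, -9, 0, mean -4.5.
Conditioning on X_3=2 selects the 2 unit(s) with X_1 ∈ {-2, 0}. Their X_4 values: 6, 0. Mean = 3.
Difference = -4.5 − 3 = -7.5.

-7.5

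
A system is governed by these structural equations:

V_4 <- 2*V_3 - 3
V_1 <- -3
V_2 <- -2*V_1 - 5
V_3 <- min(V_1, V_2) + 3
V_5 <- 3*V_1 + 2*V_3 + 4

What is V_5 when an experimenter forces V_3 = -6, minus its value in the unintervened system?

-12

do(V_3=-6) replaces the equation V_3 <- min(V_1, V_2) + 3 with the constant V_3 = -6.
V_5 = 3*V_1 + 2*V_3 + 4  [with V_1=-3, V_3=-6]  = -17
Without intervention: V_2 = -2*V_1 - 5  [with V_1=-3]  = 1; V_3 = min(V_1, V_2) + 3  [with V_1=-3, V_2=1]  = 0; V_5 = 3*V_1 + 2*V_3 + 4  [with V_1=-3, V_3=0]  = -5.
Change = -17 − (-5) = -12.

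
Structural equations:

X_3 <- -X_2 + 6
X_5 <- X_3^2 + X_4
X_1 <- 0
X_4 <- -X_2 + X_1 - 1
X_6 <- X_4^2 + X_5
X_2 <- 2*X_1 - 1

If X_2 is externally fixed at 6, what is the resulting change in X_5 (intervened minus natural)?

-56

do(X_2=6) replaces the equation X_2 <- 2*X_1 - 1 with the constant X_2 = 6.
X_3 = -X_2 + 6  [with X_2=6]  = 0
X_4 = -X_2 + X_1 - 1  [with X_2=6, X_1=0]  = -7
X_5 = X_3^2 + X_4  [with X_3=0, X_4=-7]  = -7
Without intervention: X_2 = 2*X_1 - 1  [with X_1=0]  = -1; X_3 = -X_2 + 6  [with X_2=-1]  = 7; X_4 = -X_2 + X_1 - 1  [with X_2=-1, X_1=0]  = 0; X_5 = X_3^2 + X_4  [with X_3=7, X_4=0]  = 49.
Change = -7 − 49 = -56.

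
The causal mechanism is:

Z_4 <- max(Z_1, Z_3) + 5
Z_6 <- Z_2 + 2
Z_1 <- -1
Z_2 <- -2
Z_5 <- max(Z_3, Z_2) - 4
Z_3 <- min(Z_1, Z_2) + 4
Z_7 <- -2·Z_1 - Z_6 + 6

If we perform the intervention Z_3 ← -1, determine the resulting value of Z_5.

-5

do(Z_3=-1) replaces the equation Z_3 <- min(Z_1, Z_2) + 4 with the constant Z_3 = -1.
Z_5 = max(Z_3, Z_2) - 4  [with Z_3=-1, Z_2=-2]  = -5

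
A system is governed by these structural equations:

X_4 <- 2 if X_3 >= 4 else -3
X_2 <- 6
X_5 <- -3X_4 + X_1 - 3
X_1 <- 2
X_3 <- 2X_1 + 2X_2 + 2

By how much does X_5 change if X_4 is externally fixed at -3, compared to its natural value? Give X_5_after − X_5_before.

Intervening sets X_4 = -3 and removes its equation (X_4 <- 2 if X_3 >= 4 else -3).
X_5 = -3X_4 + X_1 - 3  [with X_4=-3, X_1=2]  = 8
Without intervention: X_3 = 2X_1 + 2X_2 + 2  [with X_1=2, X_2=6]  = 18; X_4 = 2 if X_3 >= 4 else -3  [with X_3=18]  = 2; X_5 = -3X_4 + X_1 - 3  [with X_4=2, X_1=2]  = -7.
Change = 8 − (-7) = 15.

15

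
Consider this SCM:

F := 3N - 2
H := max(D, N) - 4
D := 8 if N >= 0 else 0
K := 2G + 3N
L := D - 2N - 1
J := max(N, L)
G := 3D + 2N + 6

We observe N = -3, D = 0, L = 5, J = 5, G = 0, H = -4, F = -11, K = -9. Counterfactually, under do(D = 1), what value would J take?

6

Under do(D=1), the mechanism D := 8 if N >= 0 else 0 is discarded; D is fixed at 1.
L = D - 2N - 1  [with D=1, N=-3]  = 6
J = max(N, L)  [with N=-3, L=6]  = 6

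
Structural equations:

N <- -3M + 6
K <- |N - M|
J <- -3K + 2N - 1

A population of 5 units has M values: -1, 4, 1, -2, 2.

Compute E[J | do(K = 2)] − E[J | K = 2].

Every unit gets K=2 under the intervention. J values become 11, -19, -1, 17, -7; E[J|do(K=2)] = 0.2.
E[J|K=2] averages over only the 2 units with K=2 (M = 1, 2): J = -1, -7, mean -4.
Difference = 0.2 − (-4) = 4.2.

4.2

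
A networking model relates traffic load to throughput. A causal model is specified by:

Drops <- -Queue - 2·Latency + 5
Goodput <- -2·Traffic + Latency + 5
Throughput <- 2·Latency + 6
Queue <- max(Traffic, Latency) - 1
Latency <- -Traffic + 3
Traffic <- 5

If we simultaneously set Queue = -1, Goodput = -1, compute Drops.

Setting Queue = -1, Goodput = -1 by intervention discards those variables' equations.
Latency = -Traffic + 3  [with Traffic=5]  = -2
Drops = -Queue - 2·Latency + 5  [with Queue=-1, Latency=-2]  = 10

10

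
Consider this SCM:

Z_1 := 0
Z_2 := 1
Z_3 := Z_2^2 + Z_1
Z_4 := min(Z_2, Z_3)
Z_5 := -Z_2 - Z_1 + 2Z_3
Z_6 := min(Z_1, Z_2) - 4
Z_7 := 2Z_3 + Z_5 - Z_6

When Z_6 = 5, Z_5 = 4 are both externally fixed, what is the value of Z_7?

Setting Z_6 = 5, Z_5 = 4 by intervention discards those variables' equations.
Z_3 = Z_2^2 + Z_1  [with Z_2=1, Z_1=0]  = 1
Z_7 = 2Z_3 + Z_5 - Z_6  [with Z_3=1, Z_5=4, Z_6=5]  = 1

1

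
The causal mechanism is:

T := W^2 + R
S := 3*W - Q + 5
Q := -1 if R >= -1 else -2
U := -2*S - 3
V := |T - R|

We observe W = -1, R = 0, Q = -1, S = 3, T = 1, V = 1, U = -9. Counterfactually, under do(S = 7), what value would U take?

The intervention breaks the incoming arrows to S: S := 3*W - Q + 5 no longer applies, and S = 7.
U = -2*S - 3  [with S=7]  = -17

-17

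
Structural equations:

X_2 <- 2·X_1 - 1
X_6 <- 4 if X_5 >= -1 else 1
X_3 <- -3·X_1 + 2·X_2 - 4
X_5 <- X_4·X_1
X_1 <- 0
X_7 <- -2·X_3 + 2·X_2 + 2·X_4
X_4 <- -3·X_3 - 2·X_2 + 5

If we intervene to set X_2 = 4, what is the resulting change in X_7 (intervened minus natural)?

Under do(X_2=4), the mechanism X_2 <- 2·X_1 - 1 is discarded; X_2 is fixed at 4.
X_3 = -3·X_1 + 2·X_2 - 4  [with X_1=0, X_2=4]  = 4
X_4 = -3·X_3 - 2·X_2 + 5  [with X_3=4, X_2=4]  = -15
X_7 = -2·X_3 + 2·X_2 + 2·X_4  [with X_3=4, X_2=4, X_4=-15]  = -30
Without intervention: X_2 = 2·X_1 - 1  [with X_1=0]  = -1; X_3 = -3·X_1 + 2·X_2 - 4  [with X_1=0, X_2=-1]  = -6; X_4 = -3·X_3 - 2·X_2 + 5  [with X_3=-6, X_2=-1]  = 25; X_7 = -2·X_3 + 2·X_2 + 2·X_4  [with X_3=-6, X_2=-1, X_4=25]  = 60.
Change = -30 − 60 = -90.

-90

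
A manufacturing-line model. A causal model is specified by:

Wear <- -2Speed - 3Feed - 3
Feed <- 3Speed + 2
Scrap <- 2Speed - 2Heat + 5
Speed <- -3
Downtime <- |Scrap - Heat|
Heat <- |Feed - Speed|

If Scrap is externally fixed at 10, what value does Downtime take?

6

The intervention breaks the incoming arrows to Scrap: Scrap <- 2Speed - 2Heat + 5 no longer applies, and Scrap = 10.
Feed = 3Speed + 2  [with Speed=-3]  = -7
Heat = |Feed - Speed|  [with Feed=-7, Speed=-3]  = 4
Downtime = |Scrap - Heat|  [with Scrap=10, Heat=4]  = 6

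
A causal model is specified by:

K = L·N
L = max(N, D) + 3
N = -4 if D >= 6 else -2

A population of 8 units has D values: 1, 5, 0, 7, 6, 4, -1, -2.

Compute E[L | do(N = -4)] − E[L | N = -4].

do(N=-4) breaks N's dependence on D. With N=-4 fixed, L across the units is 4, 8, 3, 10, 9, 7, 2, 1, mean 5.5.
E[L|N=-4] averages over only the 2 units with N=-4 (D = 7, 6): L = 10, 9, mean 9.5.
Difference = 5.5 − 9.5 = -4.

-4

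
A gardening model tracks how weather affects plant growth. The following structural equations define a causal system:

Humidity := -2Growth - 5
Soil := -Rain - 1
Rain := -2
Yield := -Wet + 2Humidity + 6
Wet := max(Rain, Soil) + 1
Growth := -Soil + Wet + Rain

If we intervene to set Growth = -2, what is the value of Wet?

2

Under do(Growth=-2), the mechanism Growth := -Soil + Wet + Rain is discarded; Growth is fixed at -2.
Since Wet is not a descendant of the intervened variable, it is unaffected.
Soil = -Rain - 1  [with Rain=-2]  = 1
Wet = max(Rain, Soil) + 1  [with Rain=-2, Soil=1]  = 2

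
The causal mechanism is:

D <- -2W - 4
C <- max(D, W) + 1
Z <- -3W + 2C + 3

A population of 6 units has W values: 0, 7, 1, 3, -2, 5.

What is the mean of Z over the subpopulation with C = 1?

8

Conditioning on C=1 selects the 2 unit(s) with W ∈ {0, -2}. Their Z values: 5, 11. Mean = 8.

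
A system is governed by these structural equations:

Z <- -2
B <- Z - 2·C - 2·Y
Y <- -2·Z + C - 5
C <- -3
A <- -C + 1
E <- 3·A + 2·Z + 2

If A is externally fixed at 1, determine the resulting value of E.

1

Under do(A=1), the mechanism A <- -C + 1 is discarded; A is fixed at 1.
E = 3·A + 2·Z + 2  [with A=1, Z=-2]  = 1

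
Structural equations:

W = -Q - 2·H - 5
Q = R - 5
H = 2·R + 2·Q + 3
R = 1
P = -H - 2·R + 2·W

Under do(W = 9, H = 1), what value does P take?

15

The joint intervention fixes W = 9, H = 1, removing each variable's own equation.
P = -H - 2·R + 2·W  [with H=1, R=1, W=9]  = 15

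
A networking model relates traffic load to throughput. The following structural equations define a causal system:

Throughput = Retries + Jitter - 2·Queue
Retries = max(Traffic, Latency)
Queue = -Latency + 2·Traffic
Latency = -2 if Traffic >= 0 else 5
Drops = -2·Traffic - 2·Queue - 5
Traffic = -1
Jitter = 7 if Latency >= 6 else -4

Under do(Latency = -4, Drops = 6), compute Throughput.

-9

Setting Latency = -4, Drops = 6 by intervention discards those variables' equations.
Queue = -Latency + 2·Traffic  [with Latency=-4, Traffic=-1]  = 2
Retries = max(Traffic, Latency)  [with Traffic=-1, Latency=-4]  = -1
Jitter = 7 if Latency >= 6 else -4  [with Latency=-4]  = -4
Throughput = Retries + Jitter - 2·Queue  [with Retries=-1, Jitter=-4, Queue=2]  = -9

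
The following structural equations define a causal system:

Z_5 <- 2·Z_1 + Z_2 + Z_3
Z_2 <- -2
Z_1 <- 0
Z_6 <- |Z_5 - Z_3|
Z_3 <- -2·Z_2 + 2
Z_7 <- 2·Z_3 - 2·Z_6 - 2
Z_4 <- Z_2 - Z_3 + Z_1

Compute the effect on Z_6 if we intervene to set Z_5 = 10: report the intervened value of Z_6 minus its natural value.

2

The intervention breaks the incoming arrows to Z_5: Z_5 <- 2·Z_1 + Z_2 + Z_3 no longer applies, and Z_5 = 10.
Z_3 = -2·Z_2 + 2  [with Z_2=-2]  = 6
Z_6 = |Z_5 - Z_3|  [with Z_5=10, Z_3=6]  = 4
Without intervention: Z_3 = -2·Z_2 + 2  [with Z_2=-2]  = 6; Z_5 = 2·Z_1 + Z_2 + Z_3  [with Z_1=0, Z_2=-2, Z_3=6]  = 4; Z_6 = |Z_5 - Z_3|  [with Z_5=4, Z_3=6]  = 2.
Change = 4 − 2 = 2.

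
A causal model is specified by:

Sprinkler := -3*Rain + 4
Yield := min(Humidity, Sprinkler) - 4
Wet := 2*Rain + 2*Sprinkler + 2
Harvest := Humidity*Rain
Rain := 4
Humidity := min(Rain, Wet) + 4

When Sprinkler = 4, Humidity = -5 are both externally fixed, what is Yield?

-9

Setting Sprinkler = 4, Humidity = -5 by intervention discards those variables' equations.
Yield = min(Humidity, Sprinkler) - 4  [with Humidity=-5, Sprinkler=4]  = -9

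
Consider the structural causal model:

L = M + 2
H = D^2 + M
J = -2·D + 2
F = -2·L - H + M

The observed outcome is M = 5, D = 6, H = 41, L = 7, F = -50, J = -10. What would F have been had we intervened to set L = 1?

-38

Intervening sets L = 1 and removes its equation (L = M + 2).
H = D^2 + M  [with D=6, M=5]  = 41
F = -2·L - H + M  [with L=1, H=41, M=5]  = -38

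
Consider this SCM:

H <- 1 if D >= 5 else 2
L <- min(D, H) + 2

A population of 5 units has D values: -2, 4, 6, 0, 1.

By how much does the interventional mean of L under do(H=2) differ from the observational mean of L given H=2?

Under do(H=2), H's equation is replaced by H=2 for every unit. Per-unit L: 0, 4, 4, 2, 3. Mean = 2.6.
Conditioning on H=2 selects the 4 unit(s) with D ∈ {-2, 4, 0, 1}. Their L values: 0, 4, 2, 3. Mean = 2.25.
Difference = 2.6 − 2.25 = 0.35.

0.35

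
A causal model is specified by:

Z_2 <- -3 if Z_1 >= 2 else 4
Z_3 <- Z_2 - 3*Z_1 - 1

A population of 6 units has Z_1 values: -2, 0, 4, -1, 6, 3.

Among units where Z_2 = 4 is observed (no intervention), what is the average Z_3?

6

E[Z_3|Z_2=4] averages over only the 3 units with Z_2=4 (Z_1 = -2, 0, -1): Z_3 = 9, 3, 6, mean 6.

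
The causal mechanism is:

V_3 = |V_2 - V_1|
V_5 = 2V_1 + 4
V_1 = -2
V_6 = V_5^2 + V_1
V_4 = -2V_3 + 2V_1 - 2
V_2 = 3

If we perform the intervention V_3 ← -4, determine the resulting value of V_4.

The intervention breaks the incoming arrows to V_3: V_3 = |V_2 - V_1| no longer applies, and V_3 = -4.
V_4 = -2V_3 + 2V_1 - 2  [with V_3=-4, V_1=-2]  = 2

2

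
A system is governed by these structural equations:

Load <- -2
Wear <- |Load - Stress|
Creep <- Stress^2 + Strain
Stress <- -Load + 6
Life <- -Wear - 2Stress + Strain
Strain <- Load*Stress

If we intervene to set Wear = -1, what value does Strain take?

do(Wear=-1) replaces the equation Wear <- |Load - Stress| with the constant Wear = -1.
Strain is not downstream of the intervention, so its value is determined by the original equations.
Stress = -Load + 6  [with Load=-2]  = 8
Strain = Load*Stress  [with Load=-2, Stress=8]  = -16

-16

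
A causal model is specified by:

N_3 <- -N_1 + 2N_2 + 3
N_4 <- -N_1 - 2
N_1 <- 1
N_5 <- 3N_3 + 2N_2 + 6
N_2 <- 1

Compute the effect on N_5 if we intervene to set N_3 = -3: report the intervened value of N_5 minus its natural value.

-21

do(N_3=-3) replaces the equation N_3 <- -N_1 + 2N_2 + 3 with the constant N_3 = -3.
N_5 = 3N_3 + 2N_2 + 6  [with N_3=-3, N_2=1]  = -1
Without intervention: N_3 = -N_1 + 2N_2 + 3  [with N_1=1, N_2=1]  = 4; N_5 = 3N_3 + 2N_2 + 6  [with N_3=4, N_2=1]  = 20.
Change = -1 − 20 = -21.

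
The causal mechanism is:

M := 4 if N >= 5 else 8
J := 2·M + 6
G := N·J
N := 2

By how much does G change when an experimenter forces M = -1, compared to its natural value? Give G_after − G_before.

Under do(M=-1), the mechanism M := 4 if N >= 5 else 8 is discarded; M is fixed at -1.
J = 2·M + 6  [with M=-1]  = 4
G = N·J  [with N=2, J=4]  = 8
Without intervention: M = 4 if N >= 5 else 8  [with N=2]  = 8; J = 2·M + 6  [with M=8]  = 22; G = N·J  [with N=2, J=22]  = 44.
Change = 8 − 44 = -36.

-36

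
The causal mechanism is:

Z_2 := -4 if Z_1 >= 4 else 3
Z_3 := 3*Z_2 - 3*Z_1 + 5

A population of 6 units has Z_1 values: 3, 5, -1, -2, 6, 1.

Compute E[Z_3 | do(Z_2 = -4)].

do(Z_2=-4) breaks Z_2's dependence on Z_1. With Z_2=-4 fixed, Z_3 across the units is -16, -22, -4, -1, -25, -10, mean -13.

-13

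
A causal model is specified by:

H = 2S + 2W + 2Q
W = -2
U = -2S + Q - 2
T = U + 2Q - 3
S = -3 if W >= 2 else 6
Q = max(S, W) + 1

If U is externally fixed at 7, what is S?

6

The intervention breaks the incoming arrows to U: U = -2S + Q - 2 no longer applies, and U = 7.
Since S is not a descendant of the intervened variable, it is unaffected.
S = -3 if W >= 2 else 6  [with W=-2]  = 6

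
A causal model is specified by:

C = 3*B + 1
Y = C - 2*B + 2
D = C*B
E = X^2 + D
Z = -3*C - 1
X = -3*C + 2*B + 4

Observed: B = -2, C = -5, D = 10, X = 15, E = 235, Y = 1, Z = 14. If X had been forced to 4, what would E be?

26

Intervening sets X = 4 and removes its equation (X = -3*C + 2*B + 4).
C = 3*B + 1  [with B=-2]  = -5
D = C*B  [with C=-5, B=-2]  = 10
E = X^2 + D  [with X=4, D=10]  = 26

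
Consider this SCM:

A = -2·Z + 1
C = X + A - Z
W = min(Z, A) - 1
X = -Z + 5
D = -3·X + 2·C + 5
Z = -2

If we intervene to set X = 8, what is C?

15

Under do(X=8), the mechanism X = -Z + 5 is discarded; X is fixed at 8.
A = -2·Z + 1  [with Z=-2]  = 5
C = X + A - Z  [with X=8, A=5, Z=-2]  = 15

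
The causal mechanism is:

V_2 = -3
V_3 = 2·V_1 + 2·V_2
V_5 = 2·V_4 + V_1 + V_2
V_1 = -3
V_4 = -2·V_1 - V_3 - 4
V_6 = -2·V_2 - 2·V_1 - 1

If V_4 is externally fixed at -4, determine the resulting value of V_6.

Under do(V_4=-4), the mechanism V_4 = -2·V_1 - V_3 - 4 is discarded; V_4 is fixed at -4.
Since V_6 is not a descendant of the intervened variable, it is unaffected.
V_6 = -2·V_2 - 2·V_1 - 1  [with V_2=-3, V_1=-3]  = 11

11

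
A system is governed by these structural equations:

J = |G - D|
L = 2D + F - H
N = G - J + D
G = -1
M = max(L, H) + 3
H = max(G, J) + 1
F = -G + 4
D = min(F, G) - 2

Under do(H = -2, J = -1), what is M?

4

Under do(H = -2, J = -1), each intervened variable's structural equation is replaced by its fixed value.
F = -G + 4  [with G=-1]  = 5
D = min(F, G) - 2  [with F=5, G=-1]  = -3
L = 2D + F - H  [with D=-3, F=5, H=-2]  = 1
M = max(L, H) + 3  [with L=1, H=-2]  = 4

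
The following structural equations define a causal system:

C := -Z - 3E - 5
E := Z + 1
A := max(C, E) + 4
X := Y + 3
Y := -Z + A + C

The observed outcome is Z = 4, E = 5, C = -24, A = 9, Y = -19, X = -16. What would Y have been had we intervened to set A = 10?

Intervening sets A = 10 and removes its equation (A := max(C, E) + 4).
E = Z + 1  [with Z=4]  = 5
C = -Z - 3E - 5  [with Z=4, E=5]  = -24
Y = -Z + A + C  [with Z=4, A=10, C=-24]  = -18

-18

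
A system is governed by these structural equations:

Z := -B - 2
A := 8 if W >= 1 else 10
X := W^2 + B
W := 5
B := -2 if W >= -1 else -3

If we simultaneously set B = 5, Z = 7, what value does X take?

30

The joint intervention fixes B = 5, Z = 7, removing each variable's own equation.
X = W^2 + B  [with W=5, B=5]  = 30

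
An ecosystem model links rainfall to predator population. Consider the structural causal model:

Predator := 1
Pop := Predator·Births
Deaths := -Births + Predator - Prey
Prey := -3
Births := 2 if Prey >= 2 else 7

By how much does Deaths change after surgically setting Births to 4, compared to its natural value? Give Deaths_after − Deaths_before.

3

The intervention breaks the incoming arrows to Births: Births := 2 if Prey >= 2 else 7 no longer applies, and Births = 4.
Deaths = -Births + Predator - Prey  [with Births=4, Predator=1, Prey=-3]  = 0
Without intervention: Births = 2 if Prey >= 2 else 7  [with Prey=-3]  = 7; Deaths = -Births + Predator - Prey  [with Births=7, Predator=1, Prey=-3]  = -3.
Change = 0 − (-3) = 3.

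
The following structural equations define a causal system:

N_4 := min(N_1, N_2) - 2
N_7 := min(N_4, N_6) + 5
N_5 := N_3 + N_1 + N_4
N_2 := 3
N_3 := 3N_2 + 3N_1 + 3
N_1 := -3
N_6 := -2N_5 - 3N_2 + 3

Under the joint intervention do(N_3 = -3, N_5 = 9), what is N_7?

Under do(N_3 = -3, N_5 = 9), each intervened variable's structural equation is replaced by its fixed value.
N_4 = min(N_1, N_2) - 2  [with N_1=-3, N_2=3]  = -5
N_6 = -2N_5 - 3N_2 + 3  [with N_5=9, N_2=3]  = -24
N_7 = min(N_4, N_6) + 5  [with N_4=-5, N_6=-24]  = -19

-19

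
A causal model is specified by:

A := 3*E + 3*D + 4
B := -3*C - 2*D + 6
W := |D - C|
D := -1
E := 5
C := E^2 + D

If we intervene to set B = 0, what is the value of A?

16

Under do(B=0), the mechanism B := -3*C - 2*D + 6 is discarded; B is fixed at 0.
Since A is not a descendant of the intervened variable, it is unaffected.
A = 3*E + 3*D + 4  [with E=5, D=-1]  = 16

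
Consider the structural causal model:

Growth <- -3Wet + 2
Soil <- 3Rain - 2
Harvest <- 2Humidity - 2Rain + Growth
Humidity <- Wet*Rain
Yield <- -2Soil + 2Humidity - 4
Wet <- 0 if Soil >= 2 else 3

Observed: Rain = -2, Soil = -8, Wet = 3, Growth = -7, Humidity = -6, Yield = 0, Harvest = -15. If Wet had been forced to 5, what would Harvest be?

-29

The intervention breaks the incoming arrows to Wet: Wet <- 0 if Soil >= 2 else 3 no longer applies, and Wet = 5.
Growth = -3Wet + 2  [with Wet=5]  = -13
Humidity = Wet*Rain  [with Wet=5, Rain=-2]  = -10
Harvest = 2Humidity - 2Rain + Growth  [with Humidity=-10, Rain=-2, Growth=-13]  = -29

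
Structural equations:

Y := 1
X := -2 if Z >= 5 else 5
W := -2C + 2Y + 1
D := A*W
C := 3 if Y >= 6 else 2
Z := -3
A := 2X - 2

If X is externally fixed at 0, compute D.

The intervention breaks the incoming arrows to X: X := -2 if Z >= 5 else 5 no longer applies, and X = 0.
C = 3 if Y >= 6 else 2  [with Y=1]  = 2
W = -2C + 2Y + 1  [with C=2, Y=1]  = -1
A = 2X - 2  [with X=0]  = -2
D = A*W  [with A=-2, W=-1]  = 2

2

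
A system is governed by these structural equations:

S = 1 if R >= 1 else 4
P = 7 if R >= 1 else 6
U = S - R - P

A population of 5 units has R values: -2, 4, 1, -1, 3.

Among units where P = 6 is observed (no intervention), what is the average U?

-0.5

E[U|P=6] averages over only the 2 units with P=6 (R = -2, -1): U = 0, -1, mean -0.5.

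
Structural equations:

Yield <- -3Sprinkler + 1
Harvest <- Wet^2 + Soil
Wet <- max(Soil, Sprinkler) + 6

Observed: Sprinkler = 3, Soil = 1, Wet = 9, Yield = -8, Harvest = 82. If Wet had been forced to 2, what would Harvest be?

5

do(Wet=2) replaces the equation Wet <- max(Soil, Sprinkler) + 6 with the constant Wet = 2.
Harvest = Wet^2 + Soil  [with Wet=2, Soil=1]  = 5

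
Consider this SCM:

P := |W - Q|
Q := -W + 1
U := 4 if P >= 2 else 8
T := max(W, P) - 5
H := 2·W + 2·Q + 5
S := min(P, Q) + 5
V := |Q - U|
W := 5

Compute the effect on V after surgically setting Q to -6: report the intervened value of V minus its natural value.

2

do(Q=-6) replaces the equation Q := -W + 1 with the constant Q = -6.
P = |W - Q|  [with W=5, Q=-6]  = 11
U = 4 if P >= 2 else 8  [with P=11]  = 4
V = |Q - U|  [with Q=-6, U=4]  = 10
Without intervention: Q = -W + 1  [with W=5]  = -4; P = |W - Q|  [with W=5, Q=-4]  = 9; U = 4 if P >= 2 else 8  [with P=9]  = 4; V = |Q - U|  [with Q=-4, U=4]  = 8.
Change = 10 − 8 = 2.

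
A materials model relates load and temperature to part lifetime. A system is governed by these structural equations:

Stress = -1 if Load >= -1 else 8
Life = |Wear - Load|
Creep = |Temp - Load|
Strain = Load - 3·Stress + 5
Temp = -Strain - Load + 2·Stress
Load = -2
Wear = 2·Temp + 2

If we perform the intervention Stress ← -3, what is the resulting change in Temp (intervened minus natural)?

Under do(Stress=-3), the mechanism Stress = -1 if Load >= -1 else 8 is discarded; Stress is fixed at -3.
Strain = Load - 3·Stress + 5  [with Load=-2, Stress=-3]  = 12
Temp = -Strain - Load + 2·Stress  [with Strain=12, Load=-2, Stress=-3]  = -16
Without intervention: Stress = -1 if Load >= -1 else 8  [with Load=-2]  = 8; Strain = Load - 3·Stress + 5  [with Load=-2, Stress=8]  = -21; Temp = -Strain - Load + 2·Stress  [with Strain=-21, Load=-2, Stress=8]  = 39.
Change = -16 − 39 = -55.

-55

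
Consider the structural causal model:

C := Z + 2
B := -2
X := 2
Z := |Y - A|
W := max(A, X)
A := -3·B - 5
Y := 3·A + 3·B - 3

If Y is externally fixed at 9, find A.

Under do(Y=9), the mechanism Y := 3·A + 3·B - 3 is discarded; Y is fixed at 9.
Since A is not a descendant of the intervened variable, it is unaffected.
A = -3·B - 5  [with B=-2]  = 1

1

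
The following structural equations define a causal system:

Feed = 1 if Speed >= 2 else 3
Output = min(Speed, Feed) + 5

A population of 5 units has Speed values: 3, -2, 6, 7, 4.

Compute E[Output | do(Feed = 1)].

Every unit gets Feed=1 under the intervention. Output values become 6, 3, 6, 6, 6; E[Output|do(Feed=1)] = 5.4.

5.4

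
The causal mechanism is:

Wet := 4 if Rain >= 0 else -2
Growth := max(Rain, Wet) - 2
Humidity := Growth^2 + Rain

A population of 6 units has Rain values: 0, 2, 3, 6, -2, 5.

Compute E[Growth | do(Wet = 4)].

The intervention sets Wet=4 in all 6 units regardless of Rain. Recomputing Growth per unit gives 2, 2, 2, 4, 2, 3; average 2.5.

2.5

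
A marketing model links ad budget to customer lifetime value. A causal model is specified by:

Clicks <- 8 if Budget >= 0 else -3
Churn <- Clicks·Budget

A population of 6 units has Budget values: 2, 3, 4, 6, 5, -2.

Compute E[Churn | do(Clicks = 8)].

24

do(Clicks=8) breaks Clicks's dependence on Budget. With Clicks=8 fixed, Churn across the units is 16, 24, 32, 48, 40, -16, mean 24.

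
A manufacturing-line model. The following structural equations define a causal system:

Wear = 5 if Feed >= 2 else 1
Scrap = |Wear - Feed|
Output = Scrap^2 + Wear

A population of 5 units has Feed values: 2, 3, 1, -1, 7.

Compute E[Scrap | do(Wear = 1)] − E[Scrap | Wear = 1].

do(Wear=1) breaks Wear's dependence on Feed. With Wear=1 fixed, Scrap across the units is 1, 2, 0, 2, 6, mean 2.2.
Observing Wear=1 restricts to units where Wear's equation naturally yields 1: Feed ∈ {1, -1}. In that subpopulation Scrap = 0, 2, mean 1.
Difference = 2.2 − 1 = 1.2.

1.2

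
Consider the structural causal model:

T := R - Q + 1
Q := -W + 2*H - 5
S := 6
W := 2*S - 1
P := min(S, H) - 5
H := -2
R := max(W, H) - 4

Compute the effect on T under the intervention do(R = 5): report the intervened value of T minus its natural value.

Under do(R=5), the mechanism R := max(W, H) - 4 is discarded; R is fixed at 5.
W = 2*S - 1  [with S=6]  = 11
Q = -W + 2*H - 5  [with W=11, H=-2]  = -20
T = R - Q + 1  [with R=5, Q=-20]  = 26
Without intervention: W = 2*S - 1  [with S=6]  = 11; R = max(W, H) - 4  [with W=11, H=-2]  = 7; Q = -W + 2*H - 5  [with W=11, H=-2]  = -20; T = R - Q + 1  [with R=7, Q=-20]  = 28.
Change = 26 − 28 = -2.

-2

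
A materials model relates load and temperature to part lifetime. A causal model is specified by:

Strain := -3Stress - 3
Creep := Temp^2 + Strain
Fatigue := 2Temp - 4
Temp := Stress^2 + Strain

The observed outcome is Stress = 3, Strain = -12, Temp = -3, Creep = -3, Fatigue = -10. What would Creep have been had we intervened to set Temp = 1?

The intervention breaks the incoming arrows to Temp: Temp := Stress^2 + Strain no longer applies, and Temp = 1.
Strain = -3Stress - 3  [with Stress=3]  = -12
Creep = Temp^2 + Strain  [with Temp=1, Strain=-12]  = -11

-11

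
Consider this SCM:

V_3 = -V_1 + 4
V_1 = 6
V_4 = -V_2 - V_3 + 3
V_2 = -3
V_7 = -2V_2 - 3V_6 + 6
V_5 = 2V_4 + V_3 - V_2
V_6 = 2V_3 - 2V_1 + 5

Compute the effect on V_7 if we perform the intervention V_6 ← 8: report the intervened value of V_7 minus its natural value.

-57

Intervening sets V_6 = 8 and removes its equation (V_6 = 2V_3 - 2V_1 + 5).
V_7 = -2V_2 - 3V_6 + 6  [with V_2=-3, V_6=8]  = -12
Without intervention: V_3 = -V_1 + 4  [with V_1=6]  = -2; V_6 = 2V_3 - 2V_1 + 5  [with V_3=-2, V_1=6]  = -11; V_7 = -2V_2 - 3V_6 + 6  [with V_2=-3, V_6=-11]  = 45.
Change = -12 − 45 = -57.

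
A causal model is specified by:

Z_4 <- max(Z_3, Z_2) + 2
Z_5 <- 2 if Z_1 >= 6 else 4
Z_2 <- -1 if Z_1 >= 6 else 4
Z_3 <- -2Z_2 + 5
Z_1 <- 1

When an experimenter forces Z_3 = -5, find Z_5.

do(Z_3=-5) replaces the equation Z_3 <- -2Z_2 + 5 with the constant Z_3 = -5.
Z_5 is not downstream of the intervention, so its value is determined by the original equations.
Z_5 = 2 if Z_1 >= 6 else 4  [with Z_1=1]  = 4

4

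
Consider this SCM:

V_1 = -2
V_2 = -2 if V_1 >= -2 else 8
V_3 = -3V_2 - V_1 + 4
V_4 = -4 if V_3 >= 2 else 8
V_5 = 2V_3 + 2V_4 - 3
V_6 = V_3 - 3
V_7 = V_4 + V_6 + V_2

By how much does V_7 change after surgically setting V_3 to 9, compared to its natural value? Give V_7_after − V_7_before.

-3

The intervention breaks the incoming arrows to V_3: V_3 = -3V_2 - V_1 + 4 no longer applies, and V_3 = 9.
V_2 = -2 if V_1 >= -2 else 8  [with V_1=-2]  = -2
V_4 = -4 if V_3 >= 2 else 8  [with V_3=9]  = -4
V_6 = V_3 - 3  [with V_3=9]  = 6
V_7 = V_4 + V_6 + V_2  [with V_4=-4, V_6=6, V_2=-2]  = 0
Without intervention: V_2 = -2 if V_1 >= -2 else 8  [with V_1=-2]  = -2; V_3 = -3V_2 - V_1 + 4  [with V_2=-2, V_1=-2]  = 12; V_4 = -4 if V_3 >= 2 else 8  [with V_3=12]  = -4; V_6 = V_3 - 3  [with V_3=12]  = 9; V_7 = V_4 + V_6 + V_2  [with V_4=-4, V_6=9, V_2=-2]  = 3.
Change = 0 − 3 = -3.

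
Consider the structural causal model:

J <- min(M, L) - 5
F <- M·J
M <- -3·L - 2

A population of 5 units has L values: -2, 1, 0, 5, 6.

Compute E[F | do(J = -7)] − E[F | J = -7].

do(J=-7) breaks J's dependence on L. With J=-7 fixed, F across the units is -28, 35, 14, 119, 140, mean 56.
Observing J=-7 restricts to units where J's equation naturally yields -7: L ∈ {-2, 0}. In that subpopulation F = -28, 14, mean -7.
Difference = 56 − (-7) = 63.

63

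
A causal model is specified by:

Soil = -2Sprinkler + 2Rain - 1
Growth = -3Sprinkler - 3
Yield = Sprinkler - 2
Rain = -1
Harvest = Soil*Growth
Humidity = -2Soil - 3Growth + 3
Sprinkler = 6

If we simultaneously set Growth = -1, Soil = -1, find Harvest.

The joint intervention fixes Growth = -1, Soil = -1, removing each variable's own equation.
Harvest = Soil*Growth  [with Soil=-1, Growth=-1]  = 1

1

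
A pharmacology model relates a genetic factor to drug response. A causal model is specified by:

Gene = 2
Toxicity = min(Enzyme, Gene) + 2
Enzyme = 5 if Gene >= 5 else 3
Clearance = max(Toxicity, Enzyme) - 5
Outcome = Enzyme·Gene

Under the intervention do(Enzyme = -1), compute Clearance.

Under do(Enzyme=-1), the mechanism Enzyme = 5 if Gene >= 5 else 3 is discarded; Enzyme is fixed at -1.
Toxicity = min(Enzyme, Gene) + 2  [with Enzyme=-1, Gene=2]  = 1
Clearance = max(Toxicity, Enzyme) - 5  [with Toxicity=1, Enzyme=-1]  = -4

-4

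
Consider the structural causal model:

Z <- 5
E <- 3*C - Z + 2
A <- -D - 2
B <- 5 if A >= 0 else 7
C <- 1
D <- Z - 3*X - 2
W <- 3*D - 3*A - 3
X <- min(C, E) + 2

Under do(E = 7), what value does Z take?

5

Under do(E=7), the mechanism E <- 3*C - Z + 2 is discarded; E is fixed at 7.
Since Z is not a descendant of the intervened variable, it is unaffected.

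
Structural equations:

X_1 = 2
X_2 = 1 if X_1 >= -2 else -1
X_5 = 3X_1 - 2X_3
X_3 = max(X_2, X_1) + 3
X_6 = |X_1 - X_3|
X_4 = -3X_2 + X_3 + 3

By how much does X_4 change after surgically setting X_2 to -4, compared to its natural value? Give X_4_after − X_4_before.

15

Under do(X_2=-4), the mechanism X_2 = 1 if X_1 >= -2 else -1 is discarded; X_2 is fixed at -4.
X_3 = max(X_2, X_1) + 3  [with X_2=-4, X_1=2]  = 5
X_4 = -3X_2 + X_3 + 3  [with X_2=-4, X_3=5]  = 20
Without intervention: X_2 = 1 if X_1 >= -2 else -1  [with X_1=2]  = 1; X_3 = max(X_2, X_1) + 3  [with X_2=1, X_1=2]  = 5; X_4 = -3X_2 + X_3 + 3  [with X_2=1, X_3=5]  = 5.
Change = 20 − 5 = 15.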